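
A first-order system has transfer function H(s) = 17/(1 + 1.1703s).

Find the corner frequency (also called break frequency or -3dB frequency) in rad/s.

Corner frequency = 1/τ = 1/1.1703 = 0.854 rad/s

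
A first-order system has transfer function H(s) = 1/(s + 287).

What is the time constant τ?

For H(s) = 1/(s + 1/τ), the pole is at -1/τ = -287, so τ = 1/287 = 0.0035 s.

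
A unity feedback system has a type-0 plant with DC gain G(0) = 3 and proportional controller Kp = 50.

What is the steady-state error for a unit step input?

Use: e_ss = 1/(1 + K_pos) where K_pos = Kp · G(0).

K_pos = Kp · G(0) = 50 × 3 = 150. e_ss = 1/(1 + 150) = 0.0066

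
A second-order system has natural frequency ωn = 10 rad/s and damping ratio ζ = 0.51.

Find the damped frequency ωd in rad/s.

ωd = ωn√(1 - ζ²) = 10√(1 - 0.51²) = 8.6 rad/s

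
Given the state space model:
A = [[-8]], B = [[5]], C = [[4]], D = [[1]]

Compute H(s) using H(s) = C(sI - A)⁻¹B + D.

(sI - A)⁻¹ = 1/(s + 8). H(s) = 4×5/(s + 8) + 1 = (s + 28)/(s + 8).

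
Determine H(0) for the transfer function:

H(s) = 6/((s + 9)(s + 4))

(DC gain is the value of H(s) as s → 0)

DC gain = H(0) = 6/(9 × 4) = 6/36 = 0.1667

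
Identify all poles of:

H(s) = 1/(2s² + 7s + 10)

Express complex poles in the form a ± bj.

Discriminant = 7² - 4×2×10 = 49 - 80 = -31 < 0, so the poles are a complex conjugate pair s = (-7 ± j√31)/(2×2). Real part = -7/(2×2) = -7/4 = -1.75; imaginary part = ±√31/(2×2) ≈ 1.3919. Poles: s = -1.75 ± 1.3919j.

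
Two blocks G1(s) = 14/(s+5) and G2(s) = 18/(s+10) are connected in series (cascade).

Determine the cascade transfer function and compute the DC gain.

Series: multiply transfer functions. G_eq = 14/(s+5) × 18/(s+10) = 252/((s+5)(s+10)). DC gain = 252/(5×10) = 5.04.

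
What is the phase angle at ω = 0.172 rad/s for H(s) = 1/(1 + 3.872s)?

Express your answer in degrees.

Phase = -arctan(ωτ) = -arctan(0.172 × 3.872) = -33.7°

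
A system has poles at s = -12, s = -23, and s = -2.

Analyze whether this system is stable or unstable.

All poles are in the left half-plane. System is stable.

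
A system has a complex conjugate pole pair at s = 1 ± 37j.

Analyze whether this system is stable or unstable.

Real part of poles is 1 (> 0, right half-plane). Unstable.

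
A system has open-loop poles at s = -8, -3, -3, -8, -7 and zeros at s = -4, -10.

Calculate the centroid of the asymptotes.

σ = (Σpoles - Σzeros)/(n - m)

σ = (Σpoles - Σzeros)/(n - m) = (-29 - (-14))/(5 - 2) = -15/3 = -5.0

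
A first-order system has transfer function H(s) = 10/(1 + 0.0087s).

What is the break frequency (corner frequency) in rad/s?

Corner frequency = 1/τ = 1/0.0087 = 114.943 rad/s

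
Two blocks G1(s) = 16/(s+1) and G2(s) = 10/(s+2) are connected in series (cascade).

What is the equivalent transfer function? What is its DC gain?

Series: multiply transfer functions. G_eq = 16/(s+1) × 10/(s+2) = 160/((s+1)(s+2)). DC gain = 160/(1×2) = 80.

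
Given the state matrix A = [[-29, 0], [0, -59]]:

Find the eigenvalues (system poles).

For diagonal matrix, eigenvalues are diagonal entries: λ₁ = -29, λ₂ = -59.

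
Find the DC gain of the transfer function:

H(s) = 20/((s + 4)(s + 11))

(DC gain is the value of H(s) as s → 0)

DC gain = H(0) = 20/(4 × 11) = 20/44 = 0.4545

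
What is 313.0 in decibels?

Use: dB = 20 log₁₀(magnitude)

dB = 20 log₁₀(313.0) = 49.9 dB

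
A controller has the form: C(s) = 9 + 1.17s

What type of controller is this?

This is a Proportional-Derivative (PD) controller.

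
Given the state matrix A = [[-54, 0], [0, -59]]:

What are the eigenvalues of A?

For diagonal matrix, eigenvalues are diagonal entries: λ₁ = -54, λ₂ = -59.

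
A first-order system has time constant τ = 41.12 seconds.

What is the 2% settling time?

For first-order system, 2% settling time ≈ 4τ = 4 × 41.12 = 164.48 s.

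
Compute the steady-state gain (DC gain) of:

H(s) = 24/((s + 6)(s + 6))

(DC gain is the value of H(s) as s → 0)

DC gain = H(0) = 24/(6 × 6) = 24/36 = 0.6667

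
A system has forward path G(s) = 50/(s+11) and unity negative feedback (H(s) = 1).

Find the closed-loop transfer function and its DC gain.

T(s) = G/(1+GH) = [50/(s+11)] / [1 + 50/(s+11)] = 50/(s+11+50) = 50/(s+61). DC gain = 50/61 = 0.8197.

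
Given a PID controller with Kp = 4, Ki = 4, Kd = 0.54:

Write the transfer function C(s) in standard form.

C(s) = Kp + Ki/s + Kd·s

Substituting values: C(s) = 4 + 4/s + 0.54s = (0.54s² + 4s + 4)/s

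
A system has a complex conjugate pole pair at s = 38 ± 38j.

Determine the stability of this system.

Real part of poles is 38 (> 0, right half-plane). Unstable.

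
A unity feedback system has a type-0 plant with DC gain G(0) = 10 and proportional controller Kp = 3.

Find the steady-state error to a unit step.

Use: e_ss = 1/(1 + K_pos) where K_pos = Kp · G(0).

K_pos = Kp · G(0) = 3 × 10 = 30. e_ss = 1/(1 + 30) = 0.0323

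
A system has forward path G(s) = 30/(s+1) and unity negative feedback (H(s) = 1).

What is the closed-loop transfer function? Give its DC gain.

T(s) = G/(1+GH) = [30/(s+1)] / [1 + 30/(s+1)] = 30/(s+1+30) = 30/(s+31). DC gain = 30/31 = 0.9677.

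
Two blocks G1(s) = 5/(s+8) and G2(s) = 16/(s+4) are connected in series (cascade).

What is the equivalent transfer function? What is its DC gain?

Series: multiply transfer functions. G_eq = 5/(s+8) × 16/(s+4) = 80/((s+8)(s+4)). DC gain = 80/(8×4) = 2.5.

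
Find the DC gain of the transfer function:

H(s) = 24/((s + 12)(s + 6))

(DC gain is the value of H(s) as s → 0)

DC gain = H(0) = 24/(12 × 6) = 24/72 = 0.3333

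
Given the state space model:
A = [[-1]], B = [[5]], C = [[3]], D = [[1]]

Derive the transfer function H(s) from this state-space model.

(sI - A)⁻¹ = 1/(s + 1). H(s) = 3×5/(s + 1) + 1 = (s + 16)/(s + 1).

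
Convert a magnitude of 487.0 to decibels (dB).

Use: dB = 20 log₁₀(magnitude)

dB = 20 log₁₀(487.0) = 53.8 dB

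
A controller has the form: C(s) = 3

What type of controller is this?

This is a Proportional (P) controller.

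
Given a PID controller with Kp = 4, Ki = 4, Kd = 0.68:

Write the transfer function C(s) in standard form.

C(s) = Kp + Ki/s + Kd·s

Substituting values: C(s) = 4 + 4/s + 0.68s = (0.68s² + 4s + 4)/s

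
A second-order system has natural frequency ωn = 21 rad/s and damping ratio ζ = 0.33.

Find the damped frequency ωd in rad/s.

ωd = ωn√(1 - ζ²) = 21√(1 - 0.33²) = 19.82 rad/s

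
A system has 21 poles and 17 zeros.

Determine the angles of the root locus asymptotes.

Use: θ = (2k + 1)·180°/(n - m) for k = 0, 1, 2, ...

n - m = 21 - 17 = 4. Angles: θk = (2k + 1)·180°/4 = 45°, 135°, 225°, 315°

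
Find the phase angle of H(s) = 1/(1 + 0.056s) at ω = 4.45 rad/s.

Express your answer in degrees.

Phase = -arctan(ωτ) = -arctan(4.45 × 0.056) = -14.0°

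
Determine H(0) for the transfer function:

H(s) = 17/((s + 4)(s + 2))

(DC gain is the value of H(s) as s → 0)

DC gain = H(0) = 17/(4 × 2) = 17/8 = 2.125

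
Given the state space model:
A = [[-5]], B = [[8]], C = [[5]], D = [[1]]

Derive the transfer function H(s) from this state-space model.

(sI - A)⁻¹ = 1/(s + 5). H(s) = 5×8/(s + 5) + 1 = (s + 45)/(s + 5).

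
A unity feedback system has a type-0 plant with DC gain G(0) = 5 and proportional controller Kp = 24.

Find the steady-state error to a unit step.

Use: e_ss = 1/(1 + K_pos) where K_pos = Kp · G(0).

K_pos = Kp · G(0) = 24 × 5 = 120. e_ss = 1/(1 + 120) = 0.0083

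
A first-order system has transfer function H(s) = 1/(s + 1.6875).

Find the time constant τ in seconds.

For H(s) = 1/(s + 1/τ), the pole is at -1/τ = -1.6875, so τ = 1/1.6875 = 0.5926 s.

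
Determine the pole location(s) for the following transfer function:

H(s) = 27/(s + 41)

Pole is where denominator = 0: s + 41 = 0, so s = -41.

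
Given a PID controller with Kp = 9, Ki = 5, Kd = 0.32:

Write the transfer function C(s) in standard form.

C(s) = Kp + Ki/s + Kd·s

Substituting values: C(s) = 9 + 5/s + 0.32s = (0.32s² + 9s + 5)/s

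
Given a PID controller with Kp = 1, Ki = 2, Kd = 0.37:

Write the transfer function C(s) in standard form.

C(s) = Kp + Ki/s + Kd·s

Substituting values: C(s) = 1 + 2/s + 0.37s = (0.37s² + s + 2)/s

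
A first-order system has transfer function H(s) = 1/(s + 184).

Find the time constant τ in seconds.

For H(s) = 1/(s + 1/τ), the pole is at -1/τ = -184, so τ = 1/184 = 0.0054 s.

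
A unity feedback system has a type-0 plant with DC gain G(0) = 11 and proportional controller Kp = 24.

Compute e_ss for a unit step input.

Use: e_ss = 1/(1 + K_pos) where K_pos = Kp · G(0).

K_pos = Kp · G(0) = 24 × 11 = 264. e_ss = 1/(1 + 264) = 0.0038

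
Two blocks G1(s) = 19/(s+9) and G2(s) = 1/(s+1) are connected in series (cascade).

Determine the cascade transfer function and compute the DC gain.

Series: multiply transfer functions. G_eq = 19/(s+9) × 1/(s+1) = 19/((s+9)(s+1)). DC gain = 19/(9×1) = 2.1111.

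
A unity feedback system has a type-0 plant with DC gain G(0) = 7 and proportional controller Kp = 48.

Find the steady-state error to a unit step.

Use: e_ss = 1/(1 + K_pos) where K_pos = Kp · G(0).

K_pos = Kp · G(0) = 48 × 7 = 336. e_ss = 1/(1 + 336) = 0.0030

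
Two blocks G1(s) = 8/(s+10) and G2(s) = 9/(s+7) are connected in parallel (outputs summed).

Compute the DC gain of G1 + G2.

Parallel: G_eq = G1 + G2. DC gain = G1(0) + G2(0) = 8/10 + 9/7 = 0.8 + 1.2857 = 2.0857.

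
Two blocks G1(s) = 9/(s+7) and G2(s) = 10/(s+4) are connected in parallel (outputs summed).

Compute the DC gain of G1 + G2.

Parallel: G_eq = G1 + G2. DC gain = G1(0) + G2(0) = 9/7 + 10/4 = 1.2857 + 2.5 = 3.7857.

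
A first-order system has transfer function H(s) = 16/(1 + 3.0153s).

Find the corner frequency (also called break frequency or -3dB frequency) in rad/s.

Corner frequency = 1/τ = 1/3.0153 = 0.332 rad/s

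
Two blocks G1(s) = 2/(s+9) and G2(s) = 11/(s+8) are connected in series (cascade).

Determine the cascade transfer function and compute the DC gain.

Series: multiply transfer functions. G_eq = 2/(s+9) × 11/(s+8) = 22/((s+9)(s+8)). DC gain = 22/(9×8) = 0.3056.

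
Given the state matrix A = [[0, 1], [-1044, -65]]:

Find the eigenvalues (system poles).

det(A - λI) = λ² - (-65)λ + 1044 = (λ - (-29))(λ - (-36)). Eigenvalues: -29, -36.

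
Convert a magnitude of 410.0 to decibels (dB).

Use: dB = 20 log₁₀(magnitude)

dB = 20 log₁₀(410.0) = 52.3 dB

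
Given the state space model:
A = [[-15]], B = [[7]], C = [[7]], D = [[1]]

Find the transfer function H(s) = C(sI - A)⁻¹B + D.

(sI - A)⁻¹ = 1/(s + 15). H(s) = 7×7/(s + 15) + 1 = (s + 64)/(s + 15).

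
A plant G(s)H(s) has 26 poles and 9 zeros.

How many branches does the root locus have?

Root locus has n branches where n = number of poles = 26.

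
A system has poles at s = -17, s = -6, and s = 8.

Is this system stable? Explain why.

Pole(s) at s = 8 are not in the left half-plane. System is unstable.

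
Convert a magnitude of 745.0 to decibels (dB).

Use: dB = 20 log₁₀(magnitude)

dB = 20 log₁₀(745.0) = 57.4 dB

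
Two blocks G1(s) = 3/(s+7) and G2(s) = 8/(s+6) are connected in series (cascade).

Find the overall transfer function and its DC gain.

Series: multiply transfer functions. G_eq = 3/(s+7) × 8/(s+6) = 24/((s+7)(s+6)). DC gain = 24/(7×6) = 0.5714.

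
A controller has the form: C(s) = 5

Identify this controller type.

This is a Proportional (P) controller.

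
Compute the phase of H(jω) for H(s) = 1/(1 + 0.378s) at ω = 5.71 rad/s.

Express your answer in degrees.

Phase = -arctan(ωτ) = -arctan(5.71 × 0.378) = -65.1°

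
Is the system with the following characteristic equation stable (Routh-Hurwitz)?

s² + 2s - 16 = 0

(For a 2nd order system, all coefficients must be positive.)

Coefficients: 1, 2, -16. c=-16 not positive, so system is unstable.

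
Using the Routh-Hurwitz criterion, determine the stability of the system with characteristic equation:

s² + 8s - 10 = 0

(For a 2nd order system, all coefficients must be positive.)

Coefficients: 1, 8, -10. c=-10 not positive, so system is unstable.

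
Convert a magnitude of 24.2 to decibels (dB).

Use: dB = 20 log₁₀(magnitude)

dB = 20 log₁₀(24.2) = 27.7 dB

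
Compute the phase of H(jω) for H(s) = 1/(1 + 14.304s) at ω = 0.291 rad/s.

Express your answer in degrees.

Phase = -arctan(ωτ) = -arctan(0.291 × 14.304) = -76.5°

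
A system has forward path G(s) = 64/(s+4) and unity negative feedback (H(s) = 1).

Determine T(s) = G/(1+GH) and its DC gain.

T(s) = G/(1+GH) = [64/(s+4)] / [1 + 64/(s+4)] = 64/(s+4+64) = 64/(s+68). DC gain = 64/68 = 0.9412.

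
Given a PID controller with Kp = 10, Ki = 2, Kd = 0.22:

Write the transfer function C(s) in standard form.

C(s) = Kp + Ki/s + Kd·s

Substituting values: C(s) = 10 + 2/s + 0.22s = (0.22s² + 10s + 2)/s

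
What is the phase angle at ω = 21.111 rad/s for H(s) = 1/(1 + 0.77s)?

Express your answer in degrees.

Phase = -arctan(ωτ) = -arctan(21.111 × 0.77) = -86.5°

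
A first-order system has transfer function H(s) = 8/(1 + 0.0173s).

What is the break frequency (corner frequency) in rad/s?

Corner frequency = 1/τ = 1/0.0173 = 57.803 rad/s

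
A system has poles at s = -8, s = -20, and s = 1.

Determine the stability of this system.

Pole(s) at s = 1 are not in the left half-plane. System is unstable.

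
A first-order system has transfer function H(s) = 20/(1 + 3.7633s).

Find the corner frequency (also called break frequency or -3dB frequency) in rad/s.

Corner frequency = 1/τ = 1/3.7633 = 0.266 rad/s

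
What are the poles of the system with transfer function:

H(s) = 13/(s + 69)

Pole is where denominator = 0: s + 69 = 0, so s = -69.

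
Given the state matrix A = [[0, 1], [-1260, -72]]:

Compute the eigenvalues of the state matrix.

det(A - λI) = λ² - (-72)λ + 1260 = (λ - (-42))(λ - (-30)). Eigenvalues: -42, -30.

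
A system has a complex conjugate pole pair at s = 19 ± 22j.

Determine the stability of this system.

Real part of poles is 19 (> 0, right half-plane). Unstable.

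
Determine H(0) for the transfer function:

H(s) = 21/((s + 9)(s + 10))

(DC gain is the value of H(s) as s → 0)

DC gain = H(0) = 21/(9 × 10) = 21/90 = 0.2333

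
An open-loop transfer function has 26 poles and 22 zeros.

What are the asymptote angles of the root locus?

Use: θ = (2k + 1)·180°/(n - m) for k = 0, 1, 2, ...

n - m = 26 - 22 = 4. Angles: θk = (2k + 1)·180°/4 = 45°, 135°, 225°, 315°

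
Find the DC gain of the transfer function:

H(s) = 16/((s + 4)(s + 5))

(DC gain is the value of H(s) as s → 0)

DC gain = H(0) = 16/(4 × 5) = 16/20 = 0.8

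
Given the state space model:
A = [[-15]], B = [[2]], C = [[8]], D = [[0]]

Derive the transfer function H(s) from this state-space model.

(sI - A)⁻¹ = 1/(s + 15). H(s) = 8 × 2/(s + 15) + 0 = 16/(s + 15).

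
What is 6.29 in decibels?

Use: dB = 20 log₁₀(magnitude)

dB = 20 log₁₀(6.29) = 16.0 dB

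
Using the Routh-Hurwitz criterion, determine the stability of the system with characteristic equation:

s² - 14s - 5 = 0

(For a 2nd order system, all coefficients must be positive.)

Coefficients: 1, -14, -5. b=-14, c=-5 not positive, so system is unstable.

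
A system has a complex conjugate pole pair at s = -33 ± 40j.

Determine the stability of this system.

Real part of poles is -33 (< 0, left half-plane). Stable.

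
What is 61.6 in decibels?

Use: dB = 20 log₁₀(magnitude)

dB = 20 log₁₀(61.6) = 35.8 dB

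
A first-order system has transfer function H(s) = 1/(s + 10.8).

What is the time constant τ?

For H(s) = 1/(s + 1/τ), the pole is at -1/τ = -10.8, so τ = 1/10.8 = 0.0926 s.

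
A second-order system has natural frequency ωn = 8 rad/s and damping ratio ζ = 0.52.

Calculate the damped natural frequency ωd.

ωd = ωn√(1 - ζ²) = 8√(1 - 0.52²) = 6.83 rad/s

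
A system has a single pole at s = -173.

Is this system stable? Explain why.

Pole at s = -173 is in the left half-plane. Stable.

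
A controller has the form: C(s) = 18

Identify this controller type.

This is a Proportional (P) controller.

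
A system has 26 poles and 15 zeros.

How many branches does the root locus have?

Root locus has n branches where n = number of poles = 26.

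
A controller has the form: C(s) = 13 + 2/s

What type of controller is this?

This is a Proportional-Integral (PI) controller.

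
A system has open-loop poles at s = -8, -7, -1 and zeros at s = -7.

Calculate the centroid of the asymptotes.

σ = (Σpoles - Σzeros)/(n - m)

σ = (Σpoles - Σzeros)/(n - m) = (-16 - (-7))/(3 - 1) = -9/2 = -4.5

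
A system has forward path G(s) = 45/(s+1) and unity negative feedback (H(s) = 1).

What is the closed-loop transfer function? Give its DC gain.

T(s) = G/(1+GH) = [45/(s+1)] / [1 + 45/(s+1)] = 45/(s+1+45) = 45/(s+46). DC gain = 45/46 = 0.9783.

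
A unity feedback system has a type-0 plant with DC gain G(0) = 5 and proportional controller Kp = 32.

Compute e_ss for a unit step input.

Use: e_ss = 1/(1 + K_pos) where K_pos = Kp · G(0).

K_pos = Kp · G(0) = 32 × 5 = 160. e_ss = 1/(1 + 160) = 0.0062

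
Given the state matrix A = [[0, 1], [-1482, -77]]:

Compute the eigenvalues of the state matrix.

det(A - λI) = λ² - (-77)λ + 1482 = (λ - (-39))(λ - (-38)). Eigenvalues: -39, -38.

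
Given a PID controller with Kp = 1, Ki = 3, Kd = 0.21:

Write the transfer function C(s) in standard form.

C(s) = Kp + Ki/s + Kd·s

Substituting values: C(s) = 1 + 3/s + 0.21s = (0.21s² + s + 3)/s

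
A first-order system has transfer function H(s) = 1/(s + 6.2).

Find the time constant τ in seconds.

For H(s) = 1/(s + 1/τ), the pole is at -1/τ = -6.2, so τ = 1/6.2 = 0.1613 s.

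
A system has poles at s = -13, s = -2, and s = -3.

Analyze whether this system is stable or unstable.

All poles are in the left half-plane. System is stable.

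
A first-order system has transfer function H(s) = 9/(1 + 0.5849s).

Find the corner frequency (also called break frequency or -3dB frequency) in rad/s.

Corner frequency = 1/τ = 1/0.5849 = 1.71 rad/s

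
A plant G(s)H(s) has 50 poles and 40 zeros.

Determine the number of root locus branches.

Root locus has n branches where n = number of poles = 50.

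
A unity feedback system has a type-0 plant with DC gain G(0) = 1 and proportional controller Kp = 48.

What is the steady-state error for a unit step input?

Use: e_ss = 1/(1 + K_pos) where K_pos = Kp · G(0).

K_pos = Kp · G(0) = 48 × 1 = 48. e_ss = 1/(1 + 48) = 0.0204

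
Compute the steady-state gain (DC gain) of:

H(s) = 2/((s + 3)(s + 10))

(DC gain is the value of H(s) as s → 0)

DC gain = H(0) = 2/(3 × 10) = 2/30 = 0.0667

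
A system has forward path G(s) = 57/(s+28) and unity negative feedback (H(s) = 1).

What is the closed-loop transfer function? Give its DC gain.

T(s) = G/(1+GH) = [57/(s+28)] / [1 + 57/(s+28)] = 57/(s+28+57) = 57/(s+85). DC gain = 57/85 = 0.6706.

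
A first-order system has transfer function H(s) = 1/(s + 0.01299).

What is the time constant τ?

For H(s) = 1/(s + 1/τ), the pole is at -1/τ = -0.01299, so τ = 1/0.01299 = 76.98 s.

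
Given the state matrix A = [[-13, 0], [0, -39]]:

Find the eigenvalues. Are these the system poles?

For diagonal matrix, eigenvalues are diagonal entries: λ₁ = -13, λ₂ = -39. Eigenvalues of A = system poles.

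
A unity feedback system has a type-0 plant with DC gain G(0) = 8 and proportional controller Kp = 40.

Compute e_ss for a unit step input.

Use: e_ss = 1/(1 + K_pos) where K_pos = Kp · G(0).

K_pos = Kp · G(0) = 40 × 8 = 320. e_ss = 1/(1 + 320) = 0.0031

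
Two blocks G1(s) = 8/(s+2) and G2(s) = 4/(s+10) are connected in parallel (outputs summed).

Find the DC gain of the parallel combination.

Parallel: G_eq = G1 + G2. DC gain = G1(0) + G2(0) = 8/2 + 4/10 = 4 + 0.4 = 4.4.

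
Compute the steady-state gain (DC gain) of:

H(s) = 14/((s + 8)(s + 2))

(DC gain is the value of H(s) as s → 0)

DC gain = H(0) = 14/(8 × 2) = 14/16 = 0.875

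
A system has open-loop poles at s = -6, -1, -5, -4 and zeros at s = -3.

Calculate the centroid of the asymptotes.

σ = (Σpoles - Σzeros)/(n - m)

σ = (Σpoles - Σzeros)/(n - m) = (-16 - (-3))/(4 - 1) = -13/3 = -4.33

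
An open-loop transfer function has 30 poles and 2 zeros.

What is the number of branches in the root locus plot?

Root locus has n branches where n = number of poles = 30.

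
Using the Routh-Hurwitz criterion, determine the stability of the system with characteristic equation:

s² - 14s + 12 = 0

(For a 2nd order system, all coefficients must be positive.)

Coefficients: 1, -14, 12. b=-14 not positive, so system is unstable.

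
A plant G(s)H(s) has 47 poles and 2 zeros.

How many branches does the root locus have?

Root locus has n branches where n = number of poles = 47.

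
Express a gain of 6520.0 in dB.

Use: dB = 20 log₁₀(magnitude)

dB = 20 log₁₀(6520.0) = 76.3 dB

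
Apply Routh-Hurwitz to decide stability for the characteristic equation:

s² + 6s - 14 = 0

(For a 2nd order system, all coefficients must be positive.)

Coefficients: 1, 6, -14. c=-14 not positive, so system is unstable.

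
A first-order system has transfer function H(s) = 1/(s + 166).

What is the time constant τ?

For H(s) = 1/(s + 1/τ), the pole is at -1/τ = -166, so τ = 1/166 = 0.0060 s.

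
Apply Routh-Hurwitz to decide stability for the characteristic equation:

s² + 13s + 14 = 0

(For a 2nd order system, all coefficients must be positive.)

Coefficients: 1, 13, 14. All positive, so system is stable.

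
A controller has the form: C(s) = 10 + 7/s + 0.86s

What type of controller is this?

This is a Proportional-Integral-Derivative (PID) controller.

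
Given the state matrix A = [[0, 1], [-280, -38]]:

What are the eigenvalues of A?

det(A - λI) = λ² - (-38)λ + 280 = (λ - (-10))(λ - (-28)). Eigenvalues: -10, -28.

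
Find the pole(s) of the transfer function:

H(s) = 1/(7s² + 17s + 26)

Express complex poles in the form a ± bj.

Discriminant = 17² - 4×7×26 = 289 - 728 = -439 < 0, so the poles are a complex conjugate pair s = (-17 ± j√439)/(2×7). Real part = -17/(2×7) = -17/14 ≈ -1.2143; imaginary part = ±√439/(2×7) ≈ 1.4966. Poles: s = -1.2143 ± 1.4966j.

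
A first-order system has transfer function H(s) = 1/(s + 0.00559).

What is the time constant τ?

For H(s) = 1/(s + 1/τ), the pole is at -1/τ = -0.00559, so τ = 1/0.00559 = 178.9 s.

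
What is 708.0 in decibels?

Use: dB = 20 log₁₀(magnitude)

dB = 20 log₁₀(708.0) = 57.0 dB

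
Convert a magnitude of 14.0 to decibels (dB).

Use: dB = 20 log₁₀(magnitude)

dB = 20 log₁₀(14.0) = 22.9 dB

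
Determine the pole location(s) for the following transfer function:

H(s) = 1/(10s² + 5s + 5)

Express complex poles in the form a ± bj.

Discriminant = 5² - 4×10×5 = 25 - 200 = -175 < 0, so the poles are a complex conjugate pair s = (-5 ± j√175)/(2×10). Real part = -5/(2×10) = -5/20 = -0.25; imaginary part = ±√175/(2×10) ≈ 0.6614. Poles: s = -0.25 ± 0.6614j.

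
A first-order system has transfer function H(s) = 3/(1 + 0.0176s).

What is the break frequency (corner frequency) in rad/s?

Corner frequency = 1/τ = 1/0.0176 = 56.818 rad/s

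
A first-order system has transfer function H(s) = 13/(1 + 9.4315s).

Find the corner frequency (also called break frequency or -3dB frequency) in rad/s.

Corner frequency = 1/τ = 1/9.4315 = 0.106 rad/s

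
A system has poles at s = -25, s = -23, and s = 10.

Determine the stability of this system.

Pole(s) at s = 10 are not in the left half-plane. System is unstable.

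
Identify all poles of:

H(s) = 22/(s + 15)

Pole is where denominator = 0: s + 15 = 0, so s = -15.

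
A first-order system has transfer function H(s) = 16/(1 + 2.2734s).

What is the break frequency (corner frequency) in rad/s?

Corner frequency = 1/τ = 1/2.2734 = 0.44 rad/s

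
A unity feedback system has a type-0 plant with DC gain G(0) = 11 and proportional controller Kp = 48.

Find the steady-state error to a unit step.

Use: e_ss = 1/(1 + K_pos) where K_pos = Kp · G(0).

K_pos = Kp · G(0) = 48 × 11 = 528. e_ss = 1/(1 + 528) = 0.0019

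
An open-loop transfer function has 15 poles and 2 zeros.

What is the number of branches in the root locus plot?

Root locus has n branches where n = number of poles = 15.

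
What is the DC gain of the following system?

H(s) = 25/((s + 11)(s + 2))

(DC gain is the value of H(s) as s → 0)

DC gain = H(0) = 25/(11 × 2) = 25/22 = 1.1364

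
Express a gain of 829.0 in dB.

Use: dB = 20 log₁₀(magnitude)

dB = 20 log₁₀(829.0) = 58.4 dB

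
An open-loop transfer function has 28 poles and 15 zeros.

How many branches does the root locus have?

Root locus has n branches where n = number of poles = 28.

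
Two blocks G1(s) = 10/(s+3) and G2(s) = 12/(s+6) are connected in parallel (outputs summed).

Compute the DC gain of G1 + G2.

Parallel: G_eq = G1 + G2. DC gain = G1(0) + G2(0) = 10/3 + 12/6 = 3.3333 + 2 = 5.3333.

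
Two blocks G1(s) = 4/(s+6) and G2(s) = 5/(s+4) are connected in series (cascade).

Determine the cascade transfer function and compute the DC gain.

Series: multiply transfer functions. G_eq = 4/(s+6) × 5/(s+4) = 20/((s+6)(s+4)). DC gain = 20/(6×4) = 0.8333.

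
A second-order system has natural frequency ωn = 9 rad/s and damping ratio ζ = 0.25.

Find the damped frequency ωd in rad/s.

ωd = ωn√(1 - ζ²) = 9√(1 - 0.25²) = 8.71 rad/s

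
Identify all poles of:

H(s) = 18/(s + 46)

Pole is where denominator = 0: s + 46 = 0, so s = -46.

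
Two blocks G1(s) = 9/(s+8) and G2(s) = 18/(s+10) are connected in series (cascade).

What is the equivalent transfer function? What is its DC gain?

Series: multiply transfer functions. G_eq = 9/(s+8) × 18/(s+10) = 162/((s+8)(s+10)). DC gain = 162/(8×10) = 2.025.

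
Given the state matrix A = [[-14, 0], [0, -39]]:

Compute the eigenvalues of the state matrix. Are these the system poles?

For diagonal matrix, eigenvalues are diagonal entries: λ₁ = -14, λ₂ = -39. Eigenvalues of A = system poles.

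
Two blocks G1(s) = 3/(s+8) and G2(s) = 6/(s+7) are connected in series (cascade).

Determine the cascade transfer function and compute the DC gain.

Series: multiply transfer functions. G_eq = 3/(s+8) × 6/(s+7) = 18/((s+8)(s+7)). DC gain = 18/(8×7) = 0.3214.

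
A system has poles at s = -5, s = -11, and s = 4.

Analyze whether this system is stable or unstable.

Pole(s) at s = 4 are not in the left half-plane. System is unstable.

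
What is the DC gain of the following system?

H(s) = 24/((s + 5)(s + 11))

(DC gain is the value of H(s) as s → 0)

DC gain = H(0) = 24/(5 × 11) = 24/55 = 0.4364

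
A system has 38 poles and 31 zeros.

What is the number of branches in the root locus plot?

Root locus has n branches where n = number of poles = 38.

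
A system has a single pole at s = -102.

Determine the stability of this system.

Pole at s = -102 is in the left half-plane. Stable.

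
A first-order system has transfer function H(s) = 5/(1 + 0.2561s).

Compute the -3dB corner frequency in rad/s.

Corner frequency = 1/τ = 1/0.2561 = 3.905 rad/s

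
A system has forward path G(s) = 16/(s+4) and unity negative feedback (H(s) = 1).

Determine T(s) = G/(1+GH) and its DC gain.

T(s) = G/(1+GH) = [16/(s+4)] / [1 + 16/(s+4)] = 16/(s+4+16) = 16/(s+20). DC gain = 16/20 = 0.8.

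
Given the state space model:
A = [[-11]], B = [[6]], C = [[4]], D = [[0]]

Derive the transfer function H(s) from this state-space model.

(sI - A)⁻¹ = 1/(s + 11). H(s) = 4 × 6/(s + 11) + 0 = 24/(s + 11).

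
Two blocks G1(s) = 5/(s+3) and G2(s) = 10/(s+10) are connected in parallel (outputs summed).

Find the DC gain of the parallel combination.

Parallel: G_eq = G1 + G2. DC gain = G1(0) + G2(0) = 5/3 + 10/10 = 1.6667 + 1 = 2.6667.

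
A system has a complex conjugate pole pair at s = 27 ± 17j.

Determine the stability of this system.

Real part of poles is 27 (> 0, right half-plane). Unstable.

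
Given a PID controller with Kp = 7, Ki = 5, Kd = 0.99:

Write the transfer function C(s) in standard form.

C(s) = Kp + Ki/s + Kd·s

Substituting values: C(s) = 7 + 5/s + 0.99s = (0.99s² + 7s + 5)/s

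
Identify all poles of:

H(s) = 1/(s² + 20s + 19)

Discriminant = 20² - 4×1×19 = 400 - 76 = 324 > 0, so two distinct real poles. Using quadratic formula: s = (-20 ± √324)/(2×1) = (-20 ± √324)/2, with √324 = 18. s₁ = -2/2 = -1, s₂ = -38/2 = -19. Poles: s₁ = -1, s₂ = -19.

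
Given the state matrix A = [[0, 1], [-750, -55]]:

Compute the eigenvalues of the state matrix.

det(A - λI) = λ² - (-55)λ + 750 = (λ - (-25))(λ - (-30)). Eigenvalues: -25, -30.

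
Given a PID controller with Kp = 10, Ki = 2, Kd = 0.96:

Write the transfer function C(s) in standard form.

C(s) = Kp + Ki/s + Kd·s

Substituting values: C(s) = 10 + 2/s + 0.96s = (0.96s² + 10s + 2)/s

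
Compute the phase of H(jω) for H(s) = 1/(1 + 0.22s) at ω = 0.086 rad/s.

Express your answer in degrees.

Phase = -arctan(ωτ) = -arctan(0.086 × 0.22) = -1.1°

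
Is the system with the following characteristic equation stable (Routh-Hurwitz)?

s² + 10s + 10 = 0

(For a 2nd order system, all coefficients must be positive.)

Coefficients: 1, 10, 10. All positive, so system is stable.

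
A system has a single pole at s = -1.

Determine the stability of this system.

Pole at s = -1 is in the left half-plane. Stable.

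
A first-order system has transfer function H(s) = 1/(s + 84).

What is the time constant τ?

For H(s) = 1/(s + 1/τ), the pole is at -1/τ = -84, so τ = 1/84 = 0.0119 s.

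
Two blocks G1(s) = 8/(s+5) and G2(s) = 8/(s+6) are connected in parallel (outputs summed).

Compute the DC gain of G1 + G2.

Parallel: G_eq = G1 + G2. DC gain = G1(0) + G2(0) = 8/5 + 8/6 = 1.6 + 1.3333 = 2.9333.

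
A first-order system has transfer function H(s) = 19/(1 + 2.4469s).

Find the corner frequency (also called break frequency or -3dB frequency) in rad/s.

Corner frequency = 1/τ = 1/2.4469 = 0.409 rad/s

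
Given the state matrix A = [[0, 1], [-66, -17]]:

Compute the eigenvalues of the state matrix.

det(A - λI) = λ² - (-17)λ + 66 = (λ - (-11))(λ - (-6)). Eigenvalues: -11, -6.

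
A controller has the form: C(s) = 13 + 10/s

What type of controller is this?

This is a Proportional-Integral (PI) controller.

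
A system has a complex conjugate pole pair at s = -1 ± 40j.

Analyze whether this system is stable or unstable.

Real part of poles is -1 (< 0, left half-plane). Stable.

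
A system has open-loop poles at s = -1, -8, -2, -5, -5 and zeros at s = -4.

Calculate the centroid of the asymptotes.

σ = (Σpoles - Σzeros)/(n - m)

σ = (Σpoles - Σzeros)/(n - m) = (-21 - (-4))/(5 - 1) = -17/4 = -4.25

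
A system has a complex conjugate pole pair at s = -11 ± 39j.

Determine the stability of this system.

Real part of poles is -11 (< 0, left half-plane). Stable.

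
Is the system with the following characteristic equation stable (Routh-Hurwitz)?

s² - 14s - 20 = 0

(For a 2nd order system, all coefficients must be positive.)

Coefficients: 1, -14, -20. b=-14, c=-20 not positive, so system is unstable.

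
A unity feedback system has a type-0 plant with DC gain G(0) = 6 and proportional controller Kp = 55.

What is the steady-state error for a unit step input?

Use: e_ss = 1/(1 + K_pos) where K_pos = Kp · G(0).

K_pos = Kp · G(0) = 55 × 6 = 330. e_ss = 1/(1 + 330) = 0.0030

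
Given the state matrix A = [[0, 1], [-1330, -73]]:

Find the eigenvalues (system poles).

det(A - λI) = λ² - (-73)λ + 1330 = (λ - (-38))(λ - (-35)). Eigenvalues: -38, -35.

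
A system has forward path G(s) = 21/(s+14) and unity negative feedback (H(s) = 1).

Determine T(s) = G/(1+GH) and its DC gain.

T(s) = G/(1+GH) = [21/(s+14)] / [1 + 21/(s+14)] = 21/(s+14+21) = 21/(s+35). DC gain = 21/35 = 0.6.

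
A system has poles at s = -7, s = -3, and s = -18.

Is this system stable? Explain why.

All poles are in the left half-plane. System is stable.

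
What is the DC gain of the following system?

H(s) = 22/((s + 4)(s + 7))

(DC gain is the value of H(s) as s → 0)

DC gain = H(0) = 22/(4 × 7) = 22/28 = 0.7857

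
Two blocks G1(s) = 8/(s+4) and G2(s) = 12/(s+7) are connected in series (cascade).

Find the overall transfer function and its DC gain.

Series: multiply transfer functions. G_eq = 8/(s+4) × 12/(s+7) = 96/((s+4)(s+7)). DC gain = 96/(4×7) = 3.4286.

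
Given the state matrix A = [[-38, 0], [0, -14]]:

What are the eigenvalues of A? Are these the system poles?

For diagonal matrix, eigenvalues are diagonal entries: λ₁ = -38, λ₂ = -14. Eigenvalues of A = system poles.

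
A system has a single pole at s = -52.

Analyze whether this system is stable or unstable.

Pole at s = -52 is in the left half-plane. Stable.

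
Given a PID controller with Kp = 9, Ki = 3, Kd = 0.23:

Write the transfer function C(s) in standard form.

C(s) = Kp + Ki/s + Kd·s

Substituting values: C(s) = 9 + 3/s + 0.23s = (0.23s² + 9s + 3)/s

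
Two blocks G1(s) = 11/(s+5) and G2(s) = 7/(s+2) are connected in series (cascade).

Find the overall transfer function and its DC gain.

Series: multiply transfer functions. G_eq = 11/(s+5) × 7/(s+2) = 77/((s+5)(s+2)). DC gain = 77/(5×2) = 7.7.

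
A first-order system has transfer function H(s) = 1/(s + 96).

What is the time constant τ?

For H(s) = 1/(s + 1/τ), the pole is at -1/τ = -96, so τ = 1/96 = 0.0104 s.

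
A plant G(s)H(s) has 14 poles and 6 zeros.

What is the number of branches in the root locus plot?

Root locus has n branches where n = number of poles = 14.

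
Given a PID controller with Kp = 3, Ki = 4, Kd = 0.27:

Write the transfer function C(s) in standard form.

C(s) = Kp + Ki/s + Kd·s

Substituting values: C(s) = 3 + 4/s + 0.27s = (0.27s² + 3s + 4)/s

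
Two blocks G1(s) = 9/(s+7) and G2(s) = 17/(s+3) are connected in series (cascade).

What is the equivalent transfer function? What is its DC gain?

Series: multiply transfer functions. G_eq = 9/(s+7) × 17/(s+3) = 153/((s+7)(s+3)). DC gain = 153/(7×3) = 7.2857.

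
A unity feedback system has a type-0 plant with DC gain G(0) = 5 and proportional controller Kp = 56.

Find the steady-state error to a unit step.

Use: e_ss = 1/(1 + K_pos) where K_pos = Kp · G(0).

K_pos = Kp · G(0) = 56 × 5 = 280. e_ss = 1/(1 + 280) = 0.0036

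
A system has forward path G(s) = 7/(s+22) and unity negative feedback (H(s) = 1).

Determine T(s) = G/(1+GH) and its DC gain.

T(s) = G/(1+GH) = [7/(s+22)] / [1 + 7/(s+22)] = 7/(s+22+7) = 7/(s+29). DC gain = 7/29 = 0.2414.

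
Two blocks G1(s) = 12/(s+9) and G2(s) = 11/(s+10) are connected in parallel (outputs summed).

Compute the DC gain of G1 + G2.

Parallel: G_eq = G1 + G2. DC gain = G1(0) + G2(0) = 12/9 + 11/10 = 1.3333 + 1.1 = 2.4333.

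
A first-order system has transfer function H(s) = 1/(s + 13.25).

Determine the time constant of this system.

For H(s) = 1/(s + 1/τ), the pole is at -1/τ = -13.25, so τ = 1/13.25 = 0.0755 s.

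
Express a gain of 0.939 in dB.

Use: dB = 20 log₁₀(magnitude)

dB = 20 log₁₀(0.939) = -0.5 dB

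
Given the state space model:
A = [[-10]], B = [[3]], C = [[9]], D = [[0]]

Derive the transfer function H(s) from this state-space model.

(sI - A)⁻¹ = 1/(s + 10). H(s) = 9 × 3/(s + 10) + 0 = 27/(s + 10).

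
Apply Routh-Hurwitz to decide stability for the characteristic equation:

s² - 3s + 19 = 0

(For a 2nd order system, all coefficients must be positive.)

Coefficients: 1, -3, 19. b=-3 not positive, so system is unstable.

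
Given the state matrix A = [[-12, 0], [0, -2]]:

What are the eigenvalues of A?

For diagonal matrix, eigenvalues are diagonal entries: λ₁ = -12, λ₂ = -2.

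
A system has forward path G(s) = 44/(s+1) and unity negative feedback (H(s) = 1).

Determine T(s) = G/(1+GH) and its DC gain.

T(s) = G/(1+GH) = [44/(s+1)] / [1 + 44/(s+1)] = 44/(s+1+44) = 44/(s+45). DC gain = 44/45 = 0.9778.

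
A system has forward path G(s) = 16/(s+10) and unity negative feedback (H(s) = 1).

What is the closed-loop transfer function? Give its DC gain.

T(s) = G/(1+GH) = [16/(s+10)] / [1 + 16/(s+10)] = 16/(s+10+16) = 16/(s+26). DC gain = 16/26 = 0.6154.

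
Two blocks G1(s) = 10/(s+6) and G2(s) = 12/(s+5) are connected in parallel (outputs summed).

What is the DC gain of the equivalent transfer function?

Parallel: G_eq = G1 + G2. DC gain = G1(0) + G2(0) = 10/6 + 12/5 = 1.6667 + 2.4 = 4.0667.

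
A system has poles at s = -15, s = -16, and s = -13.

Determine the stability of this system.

All poles are in the left half-plane. System is stable.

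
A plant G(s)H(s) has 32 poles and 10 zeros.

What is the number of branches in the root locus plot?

Root locus has n branches where n = number of poles = 32.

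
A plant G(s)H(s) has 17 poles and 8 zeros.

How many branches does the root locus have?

Root locus has n branches where n = number of poles = 17.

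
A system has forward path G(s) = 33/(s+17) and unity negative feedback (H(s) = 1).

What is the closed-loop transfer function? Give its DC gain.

T(s) = G/(1+GH) = [33/(s+17)] / [1 + 33/(s+17)] = 33/(s+17+33) = 33/(s+50). DC gain = 33/50 = 0.66.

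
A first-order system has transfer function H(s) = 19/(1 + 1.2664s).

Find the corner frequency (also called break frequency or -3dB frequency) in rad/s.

Corner frequency = 1/τ = 1/1.2664 = 0.79 rad/s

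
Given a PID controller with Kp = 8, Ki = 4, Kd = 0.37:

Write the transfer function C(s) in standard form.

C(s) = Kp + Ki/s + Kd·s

Substituting values: C(s) = 8 + 4/s + 0.37s = (0.37s² + 8s + 4)/s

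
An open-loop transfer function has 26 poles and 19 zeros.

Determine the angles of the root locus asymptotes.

n - m = 26 - 19 = 7. Angles: θk = (2k + 1)·180°/7 = 25.71°, 77.14°, 128.57°, 180°, 231.43°, 282.86°, 334.29°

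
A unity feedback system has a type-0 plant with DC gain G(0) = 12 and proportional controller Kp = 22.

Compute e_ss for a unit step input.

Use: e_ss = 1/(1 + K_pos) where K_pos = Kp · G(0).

K_pos = Kp · G(0) = 22 × 12 = 264. e_ss = 1/(1 + 264) = 0.0038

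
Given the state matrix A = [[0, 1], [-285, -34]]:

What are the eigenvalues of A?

det(A - λI) = λ² - (-34)λ + 285 = (λ - (-15))(λ - (-19)). Eigenvalues: -15, -19.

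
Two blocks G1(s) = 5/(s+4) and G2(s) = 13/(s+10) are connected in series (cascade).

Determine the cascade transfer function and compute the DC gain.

Series: multiply transfer functions. G_eq = 5/(s+4) × 13/(s+10) = 65/((s+4)(s+10)). DC gain = 65/(4×10) = 1.625.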